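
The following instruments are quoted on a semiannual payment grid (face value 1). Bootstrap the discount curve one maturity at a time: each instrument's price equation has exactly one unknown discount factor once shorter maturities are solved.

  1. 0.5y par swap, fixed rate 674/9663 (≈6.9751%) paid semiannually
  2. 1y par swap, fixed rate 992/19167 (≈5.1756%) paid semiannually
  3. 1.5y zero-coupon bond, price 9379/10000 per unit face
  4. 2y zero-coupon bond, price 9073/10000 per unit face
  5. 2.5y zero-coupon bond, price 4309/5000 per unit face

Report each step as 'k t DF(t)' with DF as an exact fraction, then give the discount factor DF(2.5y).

step 1 [0.5y] swap r/2=337/9663: DF=(1 − 337/9663·(0))/(1+337/9663) = 9663/10000 ≈ 0.966300
step 2 [1y] swap r/2=496/19167: DF=(1 − 496/19167·(0.966300))/(1+496/19167) = 594/625 ≈ 0.950400
step 3 [1.5y] zero: DF = P = 9379/10000 ≈ 0.937900
step 4 [2y] zero: DF = P = 9073/10000 ≈ 0.907300
step 5 [2.5y] zero: DF = P = 4309/5000 ≈ 0.861800

1 1/2 9663/10000
2 1 594/625
3 3/2 9379/10000
4 2 9073/10000
5 5/2 4309/5000
DF(2.5y) = 4309/5000 ≈ 0.861800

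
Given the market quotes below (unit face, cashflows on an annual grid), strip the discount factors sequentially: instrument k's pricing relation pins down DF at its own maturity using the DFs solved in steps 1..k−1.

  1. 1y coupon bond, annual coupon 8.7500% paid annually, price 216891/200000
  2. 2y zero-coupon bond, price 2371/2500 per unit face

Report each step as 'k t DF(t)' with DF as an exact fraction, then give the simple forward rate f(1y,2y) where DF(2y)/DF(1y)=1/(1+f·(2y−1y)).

step 1 [1y] bond c/1=7/80: DF=(216891/200000 − 7/80·(0))/(1+7/80) = 2493/2500 ≈ 0.997200
step 2 [2y] zero: DF = P = 2371/2500 ≈ 0.948400

1 1 2493/2500
2 2 2371/2500
f(1y,2y) = ((2493/2500)/(2371/2500) − 1)/(1) = 122/2371 ≈ 5.1455%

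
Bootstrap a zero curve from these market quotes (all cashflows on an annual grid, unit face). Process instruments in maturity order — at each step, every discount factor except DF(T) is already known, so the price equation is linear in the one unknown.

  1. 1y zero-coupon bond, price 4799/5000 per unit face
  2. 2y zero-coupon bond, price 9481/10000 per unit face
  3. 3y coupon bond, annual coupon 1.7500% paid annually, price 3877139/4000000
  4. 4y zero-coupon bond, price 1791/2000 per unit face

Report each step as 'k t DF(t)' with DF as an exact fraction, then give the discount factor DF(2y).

1 1 4799/5000
2 2 9481/10000
3 3 4599/5000
4 4 1791/2000
DF(2y) = 9481/10000 ≈ 0.948100

step 1 [1y] zero: DF = P = 4799/5000 ≈ 0.959800
step 2 [2y] zero: DF = P = 9481/10000 ≈ 0.948100
step 3 [3y] bond c/1=7/400: DF=(3877139/4000000 − 7/400·(0.959800+0.948100))/(1+7/400) = 4599/5000 ≈ 0.919800
step 4 [4y] zero: DF = P = 1791/2000 ≈ 0.895500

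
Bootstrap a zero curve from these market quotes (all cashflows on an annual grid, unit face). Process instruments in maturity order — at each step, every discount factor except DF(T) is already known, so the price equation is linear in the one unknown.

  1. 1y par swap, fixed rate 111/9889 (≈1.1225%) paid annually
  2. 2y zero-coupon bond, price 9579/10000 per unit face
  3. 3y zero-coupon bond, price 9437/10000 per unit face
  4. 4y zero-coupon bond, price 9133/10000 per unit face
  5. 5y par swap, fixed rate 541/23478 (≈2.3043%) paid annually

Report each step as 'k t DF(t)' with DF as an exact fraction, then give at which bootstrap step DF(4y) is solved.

1 1 9889/10000
2 2 9579/10000
3 3 9437/10000
4 4 9133/10000
5 5 4459/5000
DF(4y) is solved at step 4

step 1 [1y] swap r/1=111/9889: DF=(1 − 111/9889·(0))/(1+111/9889) = 9889/10000 ≈ 0.988900
step 2 [2y] zero: DF = P = 9579/10000 ≈ 0.957900
step 3 [3y] zero: DF = P = 9437/10000 ≈ 0.943700
step 4 [4y] zero: DF = P = 9133/10000 ≈ 0.913300
step 5 [5y] swap r/1=541/23478: DF=(1 − 541/23478·(0.988900+0.957900+0.943700+0.913300))/(1+541/23478) = 4459/5000 ≈ 0.891800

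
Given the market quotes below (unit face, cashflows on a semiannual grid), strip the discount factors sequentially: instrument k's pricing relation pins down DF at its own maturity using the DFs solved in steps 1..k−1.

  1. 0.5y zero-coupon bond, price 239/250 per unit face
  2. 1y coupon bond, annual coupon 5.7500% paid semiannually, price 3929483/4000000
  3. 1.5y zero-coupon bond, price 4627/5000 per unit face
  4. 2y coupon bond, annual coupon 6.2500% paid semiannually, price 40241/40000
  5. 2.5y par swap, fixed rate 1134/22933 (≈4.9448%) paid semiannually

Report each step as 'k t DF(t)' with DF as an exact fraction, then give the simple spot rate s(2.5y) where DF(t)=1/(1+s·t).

1 1/2 239/250
2 1 4641/5000
3 3/2 4627/5000
4 2 1113/1250
5 5/2 4433/5000
s(2.5y) = (1/(4433/5000) − 1)/(5/2) = 1134/22165 ≈ 5.1162%

step 1 [0.5y] zero: DF = P = 239/250 ≈ 0.956000
step 2 [1y] bond c/2=23/800: DF=(3929483/4000000 − 23/800·(0.956000))/(1+23/800) = 4641/5000 ≈ 0.928200
step 3 [1.5y] zero: DF = P = 4627/5000 ≈ 0.925400
step 4 [2y] bond c/2=1/32: DF=(40241/40000 − 1/32·(0.956000+0.928200+0.925400))/(1+1/32) = 1113/1250 ≈ 0.890400
step 5 [2.5y] swap r/2=567/22933: DF=(1 − 567/22933·(0.956000+0.928200+0.925400+0.890400))/(1+567/22933) = 4433/5000 ≈ 0.886600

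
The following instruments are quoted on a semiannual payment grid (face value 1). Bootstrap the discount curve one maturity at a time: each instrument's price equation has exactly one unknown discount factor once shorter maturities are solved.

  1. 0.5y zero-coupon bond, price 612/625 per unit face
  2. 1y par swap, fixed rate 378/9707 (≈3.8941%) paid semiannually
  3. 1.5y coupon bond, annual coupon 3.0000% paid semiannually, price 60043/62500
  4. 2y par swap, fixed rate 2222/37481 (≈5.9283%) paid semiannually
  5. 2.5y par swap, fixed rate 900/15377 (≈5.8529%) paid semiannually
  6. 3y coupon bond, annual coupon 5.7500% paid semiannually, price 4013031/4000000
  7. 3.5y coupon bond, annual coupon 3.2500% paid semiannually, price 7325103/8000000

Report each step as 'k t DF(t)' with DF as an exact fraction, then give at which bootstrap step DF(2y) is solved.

1 1/2 612/625
2 1 4811/5000
3 3/2 4589/5000
4 2 8889/10000
5 5/2 173/200
6 3 8463/10000
7 7/2 8137/10000
DF(2y) is solved at step 4

step 1 [0.5y] zero: DF = P = 612/625 ≈ 0.979200
step 2 [1y] swap r/2=189/9707: DF=(1 − 189/9707·(0.979200))/(1+189/9707) = 4811/5000 ≈ 0.962200
step 3 [1.5y] bond c/2=3/200: DF=(60043/62500 − 3/200·(0.979200+0.962200))/(1+3/200) = 4589/5000 ≈ 0.917800
step 4 [2y] swap r/2=1111/37481: DF=(1 − 1111/37481·(0.979200+0.962200+0.917800))/(1+1111/37481) = 8889/10000 ≈ 0.888900
step 5 [2.5y] swap r/2=450/15377: DF=(1 − 450/15377·(0.979200+0.962200+0.917800+0.888900))/(1+450/15377) = 173/200 ≈ 0.865000
step 6 [3y] bond c/2=23/800: DF=(4013031/4000000 − 23/800·(0.979200+0.962200+0.917800+0.888900+0.865000))/(1+23/800) = 8463/10000 ≈ 0.846300
step 7 [3.5y] bond c/2=13/800: DF=(7325103/8000000 − 13/800·(0.979200+0.962200+0.917800+0.888900+0.865000+0.846300))/(1+13/800) = 8137/10000 ≈ 0.813700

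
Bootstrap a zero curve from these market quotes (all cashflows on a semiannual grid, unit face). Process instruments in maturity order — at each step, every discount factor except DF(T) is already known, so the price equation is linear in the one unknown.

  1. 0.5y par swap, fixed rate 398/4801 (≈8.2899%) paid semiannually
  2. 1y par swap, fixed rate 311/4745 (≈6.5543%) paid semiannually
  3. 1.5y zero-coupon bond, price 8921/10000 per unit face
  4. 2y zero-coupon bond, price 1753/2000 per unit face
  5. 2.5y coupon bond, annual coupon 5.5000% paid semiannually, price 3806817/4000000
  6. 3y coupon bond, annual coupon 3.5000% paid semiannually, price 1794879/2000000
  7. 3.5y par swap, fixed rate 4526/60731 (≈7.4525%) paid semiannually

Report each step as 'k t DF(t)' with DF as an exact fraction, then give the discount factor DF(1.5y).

step 1 [0.5y] swap r/2=199/4801: DF=(1 − 199/4801·(0))/(1+199/4801) = 4801/5000 ≈ 0.960200
step 2 [1y] swap r/2=311/9490: DF=(1 − 311/9490·(0.960200))/(1+311/9490) = 4689/5000 ≈ 0.937800
step 3 [1.5y] zero: DF = P = 8921/10000 ≈ 0.892100
step 4 [2y] zero: DF = P = 1753/2000 ≈ 0.876500
step 5 [2.5y] bond c/2=11/400: DF=(3806817/4000000 − 11/400·(0.960200+0.937800+0.892100+0.876500))/(1+11/400) = 8281/10000 ≈ 0.828100
step 6 [3y] bond c/2=7/400: DF=(1794879/2000000 − 7/400·(0.960200+0.937800+0.892100+0.876500+0.828100))/(1+7/400) = 8047/10000 ≈ 0.804700
step 7 [3.5y] swap r/2=2263/60731: DF=(1 − 2263/60731·(0.960200+0.937800+0.892100+0.876500+0.828100+0.804700))/(1+2263/60731) = 7737/10000 ≈ 0.773700

1 1/2 4801/5000
2 1 4689/5000
3 3/2 8921/10000
4 2 1753/2000
5 5/2 8281/10000
6 3 8047/10000
7 7/2 7737/10000
DF(1.5y) = 8921/10000 ≈ 0.892100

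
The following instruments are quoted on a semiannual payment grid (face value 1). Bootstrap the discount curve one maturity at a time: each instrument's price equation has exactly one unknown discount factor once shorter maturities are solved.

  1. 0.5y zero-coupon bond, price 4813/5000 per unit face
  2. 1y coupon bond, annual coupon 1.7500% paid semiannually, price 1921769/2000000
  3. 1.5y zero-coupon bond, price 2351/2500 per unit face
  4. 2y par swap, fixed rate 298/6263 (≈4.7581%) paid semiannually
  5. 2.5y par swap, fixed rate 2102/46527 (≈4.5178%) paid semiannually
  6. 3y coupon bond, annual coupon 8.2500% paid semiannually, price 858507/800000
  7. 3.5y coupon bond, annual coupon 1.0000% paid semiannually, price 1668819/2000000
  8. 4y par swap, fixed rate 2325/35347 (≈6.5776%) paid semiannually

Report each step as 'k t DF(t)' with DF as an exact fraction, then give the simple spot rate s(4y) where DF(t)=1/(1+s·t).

1 1/2 4813/5000
2 1 4721/5000
3 3/2 2351/2500
4 2 4553/5000
5 5/2 8949/10000
6 3 8463/10000
7 7/2 8029/10000
8 4 307/400
s(4y) = (1/(307/400) − 1)/(4) = 93/1228 ≈ 7.5733%

step 1 [0.5y] zero: DF = P = 4813/5000 ≈ 0.962600
step 2 [1y] bond c/2=7/800: DF=(1921769/2000000 − 7/800·(0.962600))/(1+7/800) = 4721/5000 ≈ 0.944200
step 3 [1.5y] zero: DF = P = 2351/2500 ≈ 0.940400
step 4 [2y] swap r/2=149/6263: DF=(1 − 149/6263·(0.962600+0.944200+0.940400))/(1+149/6263) = 4553/5000 ≈ 0.910600
step 5 [2.5y] swap r/2=1051/46527: DF=(1 − 1051/46527·(0.962600+0.944200+0.940400+0.910600))/(1+1051/46527) = 8949/10000 ≈ 0.894900
step 6 [3y] bond c/2=33/800: DF=(858507/800000 − 33/800·(0.962600+0.944200+0.940400+0.910600+0.894900))/(1+33/800) = 8463/10000 ≈ 0.846300
step 7 [3.5y] bond c/2=1/200: DF=(1668819/2000000 − 1/200·(0.962600+0.944200+0.940400+0.910600+0.894900+0.846300))/(1+1/200) = 8029/10000 ≈ 0.802900
step 8 [4y] swap r/2=2325/70694: DF=(1 − 2325/70694·(0.962600+0.944200+0.940400+0.910600+0.894900+0.846300+0.802900))/(1+2325/70694) = 307/400 ≈ 0.767500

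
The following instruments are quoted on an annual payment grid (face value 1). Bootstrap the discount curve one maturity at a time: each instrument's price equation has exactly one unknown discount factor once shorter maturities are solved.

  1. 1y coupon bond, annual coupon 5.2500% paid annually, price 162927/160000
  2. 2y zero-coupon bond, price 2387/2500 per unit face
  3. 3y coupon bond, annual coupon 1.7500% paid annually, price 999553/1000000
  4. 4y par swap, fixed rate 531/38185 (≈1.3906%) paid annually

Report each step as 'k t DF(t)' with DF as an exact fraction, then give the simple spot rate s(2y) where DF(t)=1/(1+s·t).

1 1 387/400
2 2 2387/2500
3 3 9493/10000
4 4 9469/10000
s(2y) = (1/(2387/2500) − 1)/(2) = 113/4774 ≈ 2.3670%

step 1 [1y] bond c/1=21/400: DF=(162927/160000 − 21/400·(0))/(1+21/400) = 387/400 ≈ 0.967500
step 2 [2y] zero: DF = P = 2387/2500 ≈ 0.954800
step 3 [3y] bond c/1=7/400: DF=(999553/1000000 − 7/400·(0.967500+0.954800))/(1+7/400) = 9493/10000 ≈ 0.949300
step 4 [4y] swap r/1=531/38185: DF=(1 − 531/38185·(0.967500+0.954800+0.949300))/(1+531/38185) = 9469/10000 ≈ 0.946900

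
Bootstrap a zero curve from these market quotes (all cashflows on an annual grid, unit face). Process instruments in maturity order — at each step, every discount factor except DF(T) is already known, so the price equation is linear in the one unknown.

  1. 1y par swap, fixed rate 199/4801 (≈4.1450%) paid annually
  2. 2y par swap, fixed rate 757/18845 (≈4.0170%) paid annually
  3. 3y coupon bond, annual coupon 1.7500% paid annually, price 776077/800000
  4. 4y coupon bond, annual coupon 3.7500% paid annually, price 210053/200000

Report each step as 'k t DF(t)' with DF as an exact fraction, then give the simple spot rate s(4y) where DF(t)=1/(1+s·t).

step 1 [1y] swap r/1=199/4801: DF=(1 − 199/4801·(0))/(1+199/4801) = 4801/5000 ≈ 0.960200
step 2 [2y] swap r/1=757/18845: DF=(1 − 757/18845·(0.960200))/(1+757/18845) = 9243/10000 ≈ 0.924300
step 3 [3y] bond c/1=7/400: DF=(776077/800000 − 7/400·(0.960200+0.924300))/(1+7/400) = 921/1000 ≈ 0.921000
step 4 [4y] bond c/1=3/80: DF=(210053/200000 − 3/80·(0.960200+0.924300+0.921000))/(1+3/80) = 9109/10000 ≈ 0.910900

1 1 4801/5000
2 2 9243/10000
3 3 921/1000
4 4 9109/10000
s(4y) = (1/(9109/10000) − 1)/(4) = 891/36436 ≈ 2.4454%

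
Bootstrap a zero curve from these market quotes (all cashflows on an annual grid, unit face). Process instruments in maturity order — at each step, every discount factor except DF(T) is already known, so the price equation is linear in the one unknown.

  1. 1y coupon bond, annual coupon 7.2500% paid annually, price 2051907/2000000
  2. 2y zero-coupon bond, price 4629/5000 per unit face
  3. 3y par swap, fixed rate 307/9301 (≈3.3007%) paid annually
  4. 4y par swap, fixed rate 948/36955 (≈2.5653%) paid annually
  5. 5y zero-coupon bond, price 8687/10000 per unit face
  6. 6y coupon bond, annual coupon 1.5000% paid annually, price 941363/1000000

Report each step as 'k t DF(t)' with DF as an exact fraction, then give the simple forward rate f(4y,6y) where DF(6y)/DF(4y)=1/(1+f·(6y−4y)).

step 1 [1y] bond c/1=29/400: DF=(2051907/2000000 − 29/400·(0))/(1+29/400) = 4783/5000 ≈ 0.956600
step 2 [2y] zero: DF = P = 4629/5000 ≈ 0.925800
step 3 [3y] swap r/1=307/9301: DF=(1 − 307/9301·(0.956600+0.925800))/(1+307/9301) = 9079/10000 ≈ 0.907900
step 4 [4y] swap r/1=948/36955: DF=(1 − 948/36955·(0.956600+0.925800+0.907900))/(1+948/36955) = 2263/2500 ≈ 0.905200
step 5 [5y] zero: DF = P = 8687/10000 ≈ 0.868700
step 6 [6y] bond c/1=3/200: DF=(941363/1000000 − 3/200·(0.956600+0.925800+0.907900+0.905200+0.868700))/(1+3/200) = 43/50 ≈ 0.860000

1 1 4783/5000
2 2 4629/5000
3 3 9079/10000
4 4 2263/2500
5 5 8687/10000
6 6 43/50
f(4y,6y) = ((2263/2500)/(43/50) − 1)/(2) = 113/4300 ≈ 2.6279%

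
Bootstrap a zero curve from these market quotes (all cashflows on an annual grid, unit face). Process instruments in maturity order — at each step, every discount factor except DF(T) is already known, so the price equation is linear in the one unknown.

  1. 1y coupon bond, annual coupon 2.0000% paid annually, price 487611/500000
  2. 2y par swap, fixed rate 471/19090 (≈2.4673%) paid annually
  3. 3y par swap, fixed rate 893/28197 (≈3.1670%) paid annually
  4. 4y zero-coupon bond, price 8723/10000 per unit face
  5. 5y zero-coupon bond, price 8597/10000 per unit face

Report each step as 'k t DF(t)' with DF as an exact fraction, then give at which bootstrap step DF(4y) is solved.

1 1 9561/10000
2 2 9529/10000
3 3 9107/10000
4 4 8723/10000
5 5 8597/10000
DF(4y) is solved at step 4

step 1 [1y] bond c/1=1/50: DF=(487611/500000 − 1/50·(0))/(1+1/50) = 9561/10000 ≈ 0.956100
step 2 [2y] swap r/1=471/19090: DF=(1 − 471/19090·(0.956100))/(1+471/19090) = 9529/10000 ≈ 0.952900
step 3 [3y] swap r/1=893/28197: DF=(1 − 893/28197·(0.956100+0.952900))/(1+893/28197) = 9107/10000 ≈ 0.910700
step 4 [4y] zero: DF = P = 8723/10000 ≈ 0.872300
step 5 [5y] zero: DF = P = 8597/10000 ≈ 0.859700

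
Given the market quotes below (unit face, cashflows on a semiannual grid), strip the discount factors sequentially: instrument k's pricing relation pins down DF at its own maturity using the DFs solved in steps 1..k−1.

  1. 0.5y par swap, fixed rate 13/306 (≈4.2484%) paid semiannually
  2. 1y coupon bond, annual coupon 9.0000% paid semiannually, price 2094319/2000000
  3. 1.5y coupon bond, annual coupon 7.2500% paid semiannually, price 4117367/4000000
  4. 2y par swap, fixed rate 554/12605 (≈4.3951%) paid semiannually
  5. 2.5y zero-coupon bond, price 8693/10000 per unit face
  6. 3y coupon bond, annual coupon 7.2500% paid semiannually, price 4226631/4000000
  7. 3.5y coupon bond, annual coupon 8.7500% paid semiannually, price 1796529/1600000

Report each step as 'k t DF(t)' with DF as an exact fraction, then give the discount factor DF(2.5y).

1 1/2 612/625
2 1 9599/10000
3 3/2 1851/2000
4 2 9169/10000
5 5/2 8693/10000
6 3 857/1000
7 7/2 8449/10000
DF(2.5y) = 8693/10000 ≈ 0.869300

step 1 [0.5y] swap r/2=13/612: DF=(1 − 13/612·(0))/(1+13/612) = 612/625 ≈ 0.979200
step 2 [1y] bond c/2=9/200: DF=(2094319/2000000 − 9/200·(0.979200))/(1+9/200) = 9599/10000 ≈ 0.959900
step 3 [1.5y] bond c/2=29/800: DF=(4117367/4000000 − 29/800·(0.979200+0.959900))/(1+29/800) = 1851/2000 ≈ 0.925500
step 4 [2y] swap r/2=277/12605: DF=(1 − 277/12605·(0.979200+0.959900+0.925500))/(1+277/12605) = 9169/10000 ≈ 0.916900
step 5 [2.5y] zero: DF = P = 8693/10000 ≈ 0.869300
step 6 [3y] bond c/2=29/800: DF=(4226631/4000000 − 29/800·(0.979200+0.959900+0.925500+0.916900+0.869300))/(1+29/800) = 857/1000 ≈ 0.857000
step 7 [3.5y] bond c/2=7/160: DF=(1796529/1600000 − 7/160·(0.979200+0.959900+0.925500+0.916900+0.869300+0.857000))/(1+7/160) = 8449/10000 ≈ 0.844900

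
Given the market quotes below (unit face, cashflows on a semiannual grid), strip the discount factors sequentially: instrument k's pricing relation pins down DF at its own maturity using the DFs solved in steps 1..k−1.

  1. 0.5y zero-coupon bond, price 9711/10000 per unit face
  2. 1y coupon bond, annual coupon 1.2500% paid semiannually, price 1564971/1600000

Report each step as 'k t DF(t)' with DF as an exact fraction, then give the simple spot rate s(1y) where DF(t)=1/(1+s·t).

1 1/2 9711/10000
2 1 483/500
s(1y) = (1/(483/500) − 1)/(1) = 17/483 ≈ 3.5197%

step 1 [0.5y] zero: DF = P = 9711/10000 ≈ 0.971100
step 2 [1y] bond c/2=1/160: DF=(1564971/1600000 − 1/160·(0.971100))/(1+1/160) = 483/500 ≈ 0.966000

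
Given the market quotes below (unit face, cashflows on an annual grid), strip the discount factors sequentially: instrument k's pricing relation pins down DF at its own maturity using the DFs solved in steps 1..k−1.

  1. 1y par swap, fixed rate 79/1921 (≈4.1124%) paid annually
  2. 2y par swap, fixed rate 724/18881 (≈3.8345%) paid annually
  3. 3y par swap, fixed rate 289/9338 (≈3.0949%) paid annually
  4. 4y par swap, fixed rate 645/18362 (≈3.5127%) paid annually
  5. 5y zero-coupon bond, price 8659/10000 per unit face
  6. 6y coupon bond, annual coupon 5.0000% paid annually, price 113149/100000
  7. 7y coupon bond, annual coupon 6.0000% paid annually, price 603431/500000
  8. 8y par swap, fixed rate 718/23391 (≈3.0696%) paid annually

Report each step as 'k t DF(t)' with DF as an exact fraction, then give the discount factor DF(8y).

1 1 1921/2000
2 2 2319/2500
3 3 9133/10000
4 4 871/1000
5 5 8659/10000
6 6 1723/2000
7 7 8329/10000
8 8 3923/5000
DF(8y) = 3923/5000 ≈ 0.784600

step 1 [1y] swap r/1=79/1921: DF=(1 − 79/1921·(0))/(1+79/1921) = 1921/2000 ≈ 0.960500
step 2 [2y] swap r/1=724/18881: DF=(1 − 724/18881·(0.960500))/(1+724/18881) = 2319/2500 ≈ 0.927600
step 3 [3y] swap r/1=289/9338: DF=(1 − 289/9338·(0.960500+0.927600))/(1+289/9338) = 9133/10000 ≈ 0.913300
step 4 [4y] swap r/1=645/18362: DF=(1 − 645/18362·(0.960500+0.927600+0.913300))/(1+645/18362) = 871/1000 ≈ 0.871000
step 5 [5y] zero: DF = P = 8659/10000 ≈ 0.865900
step 6 [6y] bond c/1=1/20: DF=(113149/100000 − 1/20·(0.960500+0.927600+0.913300+0.871000+0.865900))/(1+1/20) = 1723/2000 ≈ 0.861500
step 7 [7y] bond c/1=3/50: DF=(603431/500000 − 3/50·(0.960500+0.927600+0.913300+0.871000+0.865900+0.861500))/(1+3/50) = 8329/10000 ≈ 0.832900
step 8 [8y] swap r/1=718/23391: DF=(1 − 718/23391·(0.960500+0.927600+0.913300+0.871000+0.865900+0.861500+0.832900))/(1+718/23391) = 3923/5000 ≈ 0.784600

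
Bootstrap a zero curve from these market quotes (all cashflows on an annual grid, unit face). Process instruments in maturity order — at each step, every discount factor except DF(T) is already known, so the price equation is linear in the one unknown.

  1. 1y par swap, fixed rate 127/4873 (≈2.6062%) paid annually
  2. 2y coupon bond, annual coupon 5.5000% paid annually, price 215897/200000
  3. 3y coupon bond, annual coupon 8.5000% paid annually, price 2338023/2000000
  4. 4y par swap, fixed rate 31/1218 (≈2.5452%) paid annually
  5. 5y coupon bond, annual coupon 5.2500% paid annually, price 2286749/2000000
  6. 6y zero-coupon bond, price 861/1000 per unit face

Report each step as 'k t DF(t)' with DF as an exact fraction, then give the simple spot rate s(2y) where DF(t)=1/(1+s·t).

1 1 4873/5000
2 2 2431/2500
3 3 9249/10000
4 4 9039/10000
5 5 449/500
6 6 861/1000
s(2y) = (1/(2431/2500) − 1)/(2) = 69/4862 ≈ 1.4192%

step 1 [1y] swap r/1=127/4873: DF=(1 − 127/4873·(0))/(1+127/4873) = 4873/5000 ≈ 0.974600
step 2 [2y] bond c/1=11/200: DF=(215897/200000 − 11/200·(0.974600))/(1+11/200) = 2431/2500 ≈ 0.972400
step 3 [3y] bond c/1=17/200: DF=(2338023/2000000 − 17/200·(0.974600+0.972400))/(1+17/200) = 9249/10000 ≈ 0.924900
step 4 [4y] swap r/1=31/1218: DF=(1 − 31/1218·(0.974600+0.972400+0.924900))/(1+31/1218) = 9039/10000 ≈ 0.903900
step 5 [5y] bond c/1=21/400: DF=(2286749/2000000 − 21/400·(0.974600+0.972400+0.924900+0.903900))/(1+21/400) = 449/500 ≈ 0.898000
step 6 [6y] zero: DF = P = 861/1000 ≈ 0.861000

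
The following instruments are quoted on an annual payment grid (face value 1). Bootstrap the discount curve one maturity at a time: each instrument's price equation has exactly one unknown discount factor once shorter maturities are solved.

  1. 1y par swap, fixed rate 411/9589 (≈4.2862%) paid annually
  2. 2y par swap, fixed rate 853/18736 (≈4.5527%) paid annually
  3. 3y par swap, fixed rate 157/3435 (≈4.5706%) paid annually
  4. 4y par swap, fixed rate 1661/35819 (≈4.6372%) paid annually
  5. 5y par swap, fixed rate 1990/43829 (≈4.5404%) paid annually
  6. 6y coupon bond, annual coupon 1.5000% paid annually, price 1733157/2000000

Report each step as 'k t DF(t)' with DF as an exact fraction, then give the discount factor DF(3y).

step 1 [1y] swap r/1=411/9589: DF=(1 − 411/9589·(0))/(1+411/9589) = 9589/10000 ≈ 0.958900
step 2 [2y] swap r/1=853/18736: DF=(1 − 853/18736·(0.958900))/(1+853/18736) = 9147/10000 ≈ 0.914700
step 3 [3y] swap r/1=157/3435: DF=(1 − 157/3435·(0.958900+0.914700))/(1+157/3435) = 1093/1250 ≈ 0.874400
step 4 [4y] swap r/1=1661/35819: DF=(1 − 1661/35819·(0.958900+0.914700+0.874400))/(1+1661/35819) = 8339/10000 ≈ 0.833900
step 5 [5y] swap r/1=1990/43829: DF=(1 − 1990/43829·(0.958900+0.914700+0.874400+0.833900))/(1+1990/43829) = 801/1000 ≈ 0.801000
step 6 [6y] bond c/1=3/200: DF=(1733157/2000000 − 3/200·(0.958900+0.914700+0.874400+0.833900+0.801000))/(1+3/200) = 789/1000 ≈ 0.789000

1 1 9589/10000
2 2 9147/10000
3 3 1093/1250
4 4 8339/10000
5 5 801/1000
6 6 789/1000
DF(3y) = 1093/1250 ≈ 0.874400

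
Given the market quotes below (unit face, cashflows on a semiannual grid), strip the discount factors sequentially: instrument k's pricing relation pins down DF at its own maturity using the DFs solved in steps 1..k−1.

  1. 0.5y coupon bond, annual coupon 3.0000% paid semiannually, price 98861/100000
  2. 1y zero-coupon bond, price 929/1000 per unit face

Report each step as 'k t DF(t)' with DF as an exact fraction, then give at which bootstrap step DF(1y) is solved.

step 1 [0.5y] bond c/2=3/200: DF=(98861/100000 − 3/200·(0))/(1+3/200) = 487/500 ≈ 0.974000
step 2 [1y] zero: DF = P = 929/1000 ≈ 0.929000

1 1/2 487/500
2 1 929/1000
DF(1y) is solved at step 2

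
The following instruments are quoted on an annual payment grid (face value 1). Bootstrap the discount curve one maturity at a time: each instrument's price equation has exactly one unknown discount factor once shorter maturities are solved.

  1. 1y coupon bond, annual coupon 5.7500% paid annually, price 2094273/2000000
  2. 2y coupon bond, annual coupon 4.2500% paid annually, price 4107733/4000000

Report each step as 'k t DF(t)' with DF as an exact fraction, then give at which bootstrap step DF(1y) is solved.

step 1 [1y] bond c/1=23/400: DF=(2094273/2000000 − 23/400·(0))/(1+23/400) = 4951/5000 ≈ 0.990200
step 2 [2y] bond c/1=17/400: DF=(4107733/4000000 − 17/400·(0.990200))/(1+17/400) = 9447/10000 ≈ 0.944700

1 1 4951/5000
2 2 9447/10000
DF(1y) is solved at step 1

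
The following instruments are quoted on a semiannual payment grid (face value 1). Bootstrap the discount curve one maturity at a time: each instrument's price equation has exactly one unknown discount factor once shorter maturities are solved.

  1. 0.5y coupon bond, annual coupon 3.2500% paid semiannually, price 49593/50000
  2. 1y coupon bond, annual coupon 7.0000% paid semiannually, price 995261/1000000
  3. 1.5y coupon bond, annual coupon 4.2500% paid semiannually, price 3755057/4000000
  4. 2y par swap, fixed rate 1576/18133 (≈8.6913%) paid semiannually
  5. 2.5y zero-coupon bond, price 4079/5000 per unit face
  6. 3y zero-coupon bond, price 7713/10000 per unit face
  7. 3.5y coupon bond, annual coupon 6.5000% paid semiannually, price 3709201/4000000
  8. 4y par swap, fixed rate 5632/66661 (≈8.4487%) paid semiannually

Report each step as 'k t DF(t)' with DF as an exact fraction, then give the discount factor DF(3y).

1 1/2 122/125
2 1 4643/5000
3 3/2 2199/2500
4 2 1053/1250
5 5/2 4079/5000
6 3 7713/10000
7 7/2 367/500
8 4 449/625
DF(3y) = 7713/10000 ≈ 0.771300

step 1 [0.5y] bond c/2=13/800: DF=(49593/50000 − 13/800·(0))/(1+13/800) = 122/125 ≈ 0.976000
step 2 [1y] bond c/2=7/200: DF=(995261/1000000 − 7/200·(0.976000))/(1+7/200) = 4643/5000 ≈ 0.928600
step 3 [1.5y] bond c/2=17/800: DF=(3755057/4000000 − 17/800·(0.976000+0.928600))/(1+17/800) = 2199/2500 ≈ 0.879600
step 4 [2y] swap r/2=788/18133: DF=(1 − 788/18133·(0.976000+0.928600+0.879600))/(1+788/18133) = 1053/1250 ≈ 0.842400
step 5 [2.5y] zero: DF = P = 4079/5000 ≈ 0.815800
step 6 [3y] zero: DF = P = 7713/10000 ≈ 0.771300
step 7 [3.5y] bond c/2=13/400: DF=(3709201/4000000 − 13/400·(0.976000+0.928600+0.879600+0.842400+0.815800+0.771300))/(1+13/400) = 367/500 ≈ 0.734000
step 8 [4y] swap r/2=2816/66661: DF=(1 − 2816/66661·(0.976000+0.928600+0.879600+0.842400+0.815800+0.771300+0.734000))/(1+2816/66661) = 449/625 ≈ 0.718400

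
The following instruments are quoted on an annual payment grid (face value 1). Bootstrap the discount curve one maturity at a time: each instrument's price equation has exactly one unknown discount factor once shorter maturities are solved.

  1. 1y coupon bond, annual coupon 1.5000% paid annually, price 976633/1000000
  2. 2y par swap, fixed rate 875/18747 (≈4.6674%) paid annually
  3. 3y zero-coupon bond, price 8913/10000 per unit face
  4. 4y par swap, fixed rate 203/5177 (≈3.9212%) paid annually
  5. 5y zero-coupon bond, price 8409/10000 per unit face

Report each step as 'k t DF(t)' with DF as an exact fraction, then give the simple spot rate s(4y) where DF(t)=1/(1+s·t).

step 1 [1y] bond c/1=3/200: DF=(976633/1000000 − 3/200·(0))/(1+3/200) = 4811/5000 ≈ 0.962200
step 2 [2y] swap r/1=875/18747: DF=(1 − 875/18747·(0.962200))/(1+875/18747) = 73/80 ≈ 0.912500
step 3 [3y] zero: DF = P = 8913/10000 ≈ 0.891300
step 4 [4y] swap r/1=203/5177: DF=(1 − 203/5177·(0.962200+0.912500+0.891300))/(1+203/5177) = 8579/10000 ≈ 0.857900
step 5 [5y] zero: DF = P = 8409/10000 ≈ 0.840900

1 1 4811/5000
2 2 73/80
3 3 8913/10000
4 4 8579/10000
5 5 8409/10000
s(4y) = (1/(8579/10000) − 1)/(4) = 1421/34316 ≈ 4.1409%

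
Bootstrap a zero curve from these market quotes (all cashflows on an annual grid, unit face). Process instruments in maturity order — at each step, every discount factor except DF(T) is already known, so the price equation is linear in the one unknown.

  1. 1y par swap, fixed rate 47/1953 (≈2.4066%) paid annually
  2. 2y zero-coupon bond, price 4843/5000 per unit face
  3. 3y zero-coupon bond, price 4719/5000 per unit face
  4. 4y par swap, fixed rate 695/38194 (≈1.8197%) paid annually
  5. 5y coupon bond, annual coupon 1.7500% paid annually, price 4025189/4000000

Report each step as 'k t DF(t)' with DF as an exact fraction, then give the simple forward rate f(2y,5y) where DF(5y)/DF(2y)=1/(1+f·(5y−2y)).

step 1 [1y] swap r/1=47/1953: DF=(1 − 47/1953·(0))/(1+47/1953) = 1953/2000 ≈ 0.976500
step 2 [2y] zero: DF = P = 4843/5000 ≈ 0.968600
step 3 [3y] zero: DF = P = 4719/5000 ≈ 0.943800
step 4 [4y] swap r/1=695/38194: DF=(1 − 695/38194·(0.976500+0.968600+0.943800))/(1+695/38194) = 1861/2000 ≈ 0.930500
step 5 [5y] bond c/1=7/400: DF=(4025189/4000000 − 7/400·(0.976500+0.968600+0.943800+0.930500))/(1+7/400) = 9233/10000 ≈ 0.923300

1 1 1953/2000
2 2 4843/5000
3 3 4719/5000
4 4 1861/2000
5 5 9233/10000
f(2y,5y) = ((4843/5000)/(9233/10000) − 1)/(3) = 151/9233 ≈ 1.6354%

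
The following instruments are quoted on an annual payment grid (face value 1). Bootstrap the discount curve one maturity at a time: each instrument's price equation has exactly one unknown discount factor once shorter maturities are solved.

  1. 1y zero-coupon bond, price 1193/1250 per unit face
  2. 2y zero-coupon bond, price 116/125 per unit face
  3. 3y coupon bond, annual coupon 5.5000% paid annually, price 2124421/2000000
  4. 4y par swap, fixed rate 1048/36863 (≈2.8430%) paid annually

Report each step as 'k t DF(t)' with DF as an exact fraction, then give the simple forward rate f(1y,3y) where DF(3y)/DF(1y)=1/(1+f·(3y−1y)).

step 1 [1y] zero: DF = P = 1193/1250 ≈ 0.954400
step 2 [2y] zero: DF = P = 116/125 ≈ 0.928000
step 3 [3y] bond c/1=11/200: DF=(2124421/2000000 − 11/200·(0.954400+0.928000))/(1+11/200) = 9087/10000 ≈ 0.908700
step 4 [4y] swap r/1=1048/36863: DF=(1 − 1048/36863·(0.954400+0.928000+0.908700))/(1+1048/36863) = 1119/1250 ≈ 0.895200

1 1 1193/1250
2 2 116/125
3 3 9087/10000
4 4 1119/1250
f(1y,3y) = ((1193/1250)/(9087/10000) − 1)/(2) = 457/18174 ≈ 2.5146%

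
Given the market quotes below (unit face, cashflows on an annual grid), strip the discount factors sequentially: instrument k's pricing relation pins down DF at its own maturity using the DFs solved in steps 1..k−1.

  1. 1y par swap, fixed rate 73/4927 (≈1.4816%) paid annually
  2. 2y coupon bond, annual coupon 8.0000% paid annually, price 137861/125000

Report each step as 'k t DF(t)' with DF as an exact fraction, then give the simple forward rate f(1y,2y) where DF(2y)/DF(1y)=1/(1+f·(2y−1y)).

step 1 [1y] swap r/1=73/4927: DF=(1 − 73/4927·(0))/(1+73/4927) = 4927/5000 ≈ 0.985400
step 2 [2y] bond c/1=2/25: DF=(137861/125000 − 2/25·(0.985400))/(1+2/25) = 4741/5000 ≈ 0.948200

1 1 4927/5000
2 2 4741/5000
f(1y,2y) = ((4927/5000)/(4741/5000) − 1)/(1) = 186/4741 ≈ 3.9232%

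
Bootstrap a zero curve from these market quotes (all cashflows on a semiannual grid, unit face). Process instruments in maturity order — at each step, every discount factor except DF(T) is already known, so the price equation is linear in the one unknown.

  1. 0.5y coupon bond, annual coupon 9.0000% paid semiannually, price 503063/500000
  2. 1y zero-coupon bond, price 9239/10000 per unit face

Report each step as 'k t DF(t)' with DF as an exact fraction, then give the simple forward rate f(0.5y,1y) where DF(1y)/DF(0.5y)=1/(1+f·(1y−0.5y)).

1 1/2 2407/2500
2 1 9239/10000
f(0.5y,1y) = ((2407/2500)/(9239/10000) − 1)/(1/2) = 778/9239 ≈ 8.4208%

step 1 [0.5y] bond c/2=9/200: DF=(503063/500000 − 9/200·(0))/(1+9/200) = 2407/2500 ≈ 0.962800
step 2 [1y] zero: DF = P = 9239/10000 ≈ 0.923900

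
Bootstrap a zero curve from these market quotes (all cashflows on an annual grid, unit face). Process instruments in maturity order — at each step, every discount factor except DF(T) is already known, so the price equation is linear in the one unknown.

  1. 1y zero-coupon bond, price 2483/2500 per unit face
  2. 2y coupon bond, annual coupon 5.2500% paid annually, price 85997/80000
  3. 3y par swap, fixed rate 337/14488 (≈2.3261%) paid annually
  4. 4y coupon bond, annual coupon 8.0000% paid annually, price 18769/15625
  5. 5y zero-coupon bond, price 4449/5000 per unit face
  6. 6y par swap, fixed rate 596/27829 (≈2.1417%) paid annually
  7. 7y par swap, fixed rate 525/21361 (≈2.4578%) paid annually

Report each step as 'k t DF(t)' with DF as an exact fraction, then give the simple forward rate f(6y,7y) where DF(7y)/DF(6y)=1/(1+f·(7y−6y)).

1 1 2483/2500
2 2 4859/5000
3 3 4663/5000
4 4 561/625
5 5 4449/5000
6 6 1101/1250
7 7 337/400
f(6y,7y) = ((1101/1250)/(337/400) − 1)/(1) = 383/8425 ≈ 4.5460%

step 1 [1y] zero: DF = P = 2483/2500 ≈ 0.993200
step 2 [2y] bond c/1=21/400: DF=(85997/80000 − 21/400·(0.993200))/(1+21/400) = 4859/5000 ≈ 0.971800
step 3 [3y] swap r/1=337/14488: DF=(1 − 337/14488·(0.993200+0.971800))/(1+337/14488) = 4663/5000 ≈ 0.932600
step 4 [4y] bond c/1=2/25: DF=(18769/15625 − 2/25·(0.993200+0.971800+0.932600))/(1+2/25) = 561/625 ≈ 0.897600
step 5 [5y] zero: DF = P = 4449/5000 ≈ 0.889800
step 6 [6y] swap r/1=596/27829: DF=(1 − 596/27829·(0.993200+0.971800+0.932600+0.897600+0.889800))/(1+596/27829) = 1101/1250 ≈ 0.880800
step 7 [7y] swap r/1=525/21361: DF=(1 − 525/21361·(0.993200+0.971800+0.932600+0.897600+0.889800+0.880800))/(1+525/21361) = 337/400 ≈ 0.842500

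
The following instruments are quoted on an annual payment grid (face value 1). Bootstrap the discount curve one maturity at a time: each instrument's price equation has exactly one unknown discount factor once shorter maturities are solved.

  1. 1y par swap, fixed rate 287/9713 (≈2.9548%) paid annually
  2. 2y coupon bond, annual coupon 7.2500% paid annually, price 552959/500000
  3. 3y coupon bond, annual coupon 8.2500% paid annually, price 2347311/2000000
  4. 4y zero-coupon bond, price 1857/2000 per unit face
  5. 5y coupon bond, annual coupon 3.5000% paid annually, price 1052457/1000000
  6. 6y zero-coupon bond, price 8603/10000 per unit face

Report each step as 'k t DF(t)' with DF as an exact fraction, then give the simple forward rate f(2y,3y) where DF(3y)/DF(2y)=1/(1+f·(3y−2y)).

step 1 [1y] swap r/1=287/9713: DF=(1 − 287/9713·(0))/(1+287/9713) = 9713/10000 ≈ 0.971300
step 2 [2y] bond c/1=29/400: DF=(552959/500000 − 29/400·(0.971300))/(1+29/400) = 1931/2000 ≈ 0.965500
step 3 [3y] bond c/1=33/400: DF=(2347311/2000000 − 33/400·(0.971300+0.965500))/(1+33/400) = 4683/5000 ≈ 0.936600
step 4 [4y] zero: DF = P = 1857/2000 ≈ 0.928500
step 5 [5y] bond c/1=7/200: DF=(1052457/1000000 − 7/200·(0.971300+0.965500+0.936600+0.928500))/(1+7/200) = 8883/10000 ≈ 0.888300
step 6 [6y] zero: DF = P = 8603/10000 ≈ 0.860300

1 1 9713/10000
2 2 1931/2000
3 3 4683/5000
4 4 1857/2000
5 5 8883/10000
6 6 8603/10000
f(2y,3y) = ((1931/2000)/(4683/5000) − 1)/(1) = 289/9366 ≈ 3.0856%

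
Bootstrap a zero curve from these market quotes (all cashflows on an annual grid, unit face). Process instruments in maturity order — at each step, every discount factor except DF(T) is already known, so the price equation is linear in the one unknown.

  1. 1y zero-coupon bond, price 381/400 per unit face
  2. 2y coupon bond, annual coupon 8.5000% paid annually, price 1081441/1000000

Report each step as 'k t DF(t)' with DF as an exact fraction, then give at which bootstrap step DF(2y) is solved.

1 1 381/400
2 2 9221/10000
DF(2y) is solved at step 2

step 1 [1y] zero: DF = P = 381/400 ≈ 0.952500
step 2 [2y] bond c/1=17/200: DF=(1081441/1000000 − 17/200·(0.952500))/(1+17/200) = 9221/10000 ≈ 0.922100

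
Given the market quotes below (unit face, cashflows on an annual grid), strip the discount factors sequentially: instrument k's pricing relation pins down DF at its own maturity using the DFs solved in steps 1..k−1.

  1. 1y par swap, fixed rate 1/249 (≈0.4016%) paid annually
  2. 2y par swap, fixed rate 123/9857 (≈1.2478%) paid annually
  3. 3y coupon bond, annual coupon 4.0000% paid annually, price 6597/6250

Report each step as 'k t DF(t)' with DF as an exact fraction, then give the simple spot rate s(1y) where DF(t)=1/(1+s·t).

step 1 [1y] swap r/1=1/249: DF=(1 − 1/249·(0))/(1+1/249) = 249/250 ≈ 0.996000
step 2 [2y] swap r/1=123/9857: DF=(1 − 123/9857·(0.996000))/(1+123/9857) = 4877/5000 ≈ 0.975400
step 3 [3y] bond c/1=1/25: DF=(6597/6250 − 1/25·(0.996000+0.975400))/(1+1/25) = 9391/10000 ≈ 0.939100

1 1 249/250
2 2 4877/5000
3 3 9391/10000
s(1y) = (1/(249/250) − 1)/(1) = 1/249 ≈ 0.4016%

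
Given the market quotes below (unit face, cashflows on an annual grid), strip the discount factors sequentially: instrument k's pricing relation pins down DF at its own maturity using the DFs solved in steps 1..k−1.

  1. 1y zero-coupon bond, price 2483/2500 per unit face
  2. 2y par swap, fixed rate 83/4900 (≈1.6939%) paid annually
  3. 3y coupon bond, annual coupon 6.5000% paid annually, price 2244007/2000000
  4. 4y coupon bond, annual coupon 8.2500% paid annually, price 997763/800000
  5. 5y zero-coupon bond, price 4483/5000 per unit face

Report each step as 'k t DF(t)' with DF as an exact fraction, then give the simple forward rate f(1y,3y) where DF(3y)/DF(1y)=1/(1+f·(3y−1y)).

1 1 2483/2500
2 2 2417/2500
3 3 9339/10000
4 4 2329/2500
5 5 4483/5000
f(1y,3y) = ((2483/2500)/(9339/10000) − 1)/(2) = 593/18678 ≈ 3.1749%

step 1 [1y] zero: DF = P = 2483/2500 ≈ 0.993200
step 2 [2y] swap r/1=83/4900: DF=(1 − 83/4900·(0.993200))/(1+83/4900) = 2417/2500 ≈ 0.966800
step 3 [3y] bond c/1=13/200: DF=(2244007/2000000 − 13/200·(0.993200+0.966800))/(1+13/200) = 9339/10000 ≈ 0.933900
step 4 [4y] bond c/1=33/400: DF=(997763/800000 − 33/400·(0.993200+0.966800+0.933900))/(1+33/400) = 2329/2500 ≈ 0.931600
step 5 [5y] zero: DF = P = 4483/5000 ≈ 0.896600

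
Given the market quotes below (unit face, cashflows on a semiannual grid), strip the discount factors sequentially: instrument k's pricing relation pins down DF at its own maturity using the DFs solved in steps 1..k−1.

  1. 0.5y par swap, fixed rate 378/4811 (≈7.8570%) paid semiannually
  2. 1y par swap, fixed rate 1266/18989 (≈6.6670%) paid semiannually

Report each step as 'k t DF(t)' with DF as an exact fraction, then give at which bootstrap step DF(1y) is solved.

1 1/2 4811/5000
2 1 9367/10000
DF(1y) is solved at step 2

step 1 [0.5y] swap r/2=189/4811: DF=(1 − 189/4811·(0))/(1+189/4811) = 4811/5000 ≈ 0.962200
step 2 [1y] swap r/2=633/18989: DF=(1 − 633/18989·(0.962200))/(1+633/18989) = 9367/10000 ≈ 0.936700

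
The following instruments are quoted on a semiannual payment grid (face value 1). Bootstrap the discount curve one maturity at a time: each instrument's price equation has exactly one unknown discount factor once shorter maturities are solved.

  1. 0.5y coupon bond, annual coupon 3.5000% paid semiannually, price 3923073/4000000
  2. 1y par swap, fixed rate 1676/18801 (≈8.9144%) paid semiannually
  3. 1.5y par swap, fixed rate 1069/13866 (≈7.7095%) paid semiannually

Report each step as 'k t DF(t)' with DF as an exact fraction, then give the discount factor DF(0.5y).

step 1 [0.5y] bond c/2=7/400: DF=(3923073/4000000 − 7/400·(0))/(1+7/400) = 9639/10000 ≈ 0.963900
step 2 [1y] swap r/2=838/18801: DF=(1 − 838/18801·(0.963900))/(1+838/18801) = 4581/5000 ≈ 0.916200
step 3 [1.5y] swap r/2=1069/27732: DF=(1 − 1069/27732·(0.963900+0.916200))/(1+1069/27732) = 8931/10000 ≈ 0.893100

1 1/2 9639/10000
2 1 4581/5000
3 3/2 8931/10000
DF(0.5y) = 9639/10000 ≈ 0.963900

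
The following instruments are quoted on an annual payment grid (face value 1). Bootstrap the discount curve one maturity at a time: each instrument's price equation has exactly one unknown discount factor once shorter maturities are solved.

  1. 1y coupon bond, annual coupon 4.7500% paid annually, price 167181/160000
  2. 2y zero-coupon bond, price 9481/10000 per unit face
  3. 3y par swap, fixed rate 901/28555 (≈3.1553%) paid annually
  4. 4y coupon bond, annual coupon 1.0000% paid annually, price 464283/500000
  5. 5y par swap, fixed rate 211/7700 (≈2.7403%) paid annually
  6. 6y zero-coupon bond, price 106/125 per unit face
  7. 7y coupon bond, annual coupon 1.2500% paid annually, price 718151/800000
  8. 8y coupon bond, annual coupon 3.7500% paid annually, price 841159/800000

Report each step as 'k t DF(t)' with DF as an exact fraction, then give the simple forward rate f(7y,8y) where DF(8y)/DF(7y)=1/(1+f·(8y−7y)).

1 1 399/400
2 2 9481/10000
3 3 9099/10000
4 4 8911/10000
5 5 4367/5000
6 6 106/125
7 7 8191/10000
8 8 3931/5000
f(7y,8y) = ((8191/10000)/(3931/5000) − 1)/(1) = 329/7862 ≈ 4.1847%

step 1 [1y] bond c/1=19/400: DF=(167181/160000 − 19/400·(0))/(1+19/400) = 399/400 ≈ 0.997500
step 2 [2y] zero: DF = P = 9481/10000 ≈ 0.948100
step 3 [3y] swap r/1=901/28555: DF=(1 − 901/28555·(0.997500+0.948100))/(1+901/28555) = 9099/10000 ≈ 0.909900
step 4 [4y] bond c/1=1/100: DF=(464283/500000 − 1/100·(0.997500+0.948100+0.909900))/(1+1/100) = 8911/10000 ≈ 0.891100
step 5 [5y] swap r/1=211/7700: DF=(1 − 211/7700·(0.997500+0.948100+0.909900+0.891100))/(1+211/7700) = 4367/5000 ≈ 0.873400
step 6 [6y] zero: DF = P = 106/125 ≈ 0.848000
step 7 [7y] bond c/1=1/80: DF=(718151/800000 − 1/80·(0.997500+0.948100+0.909900+0.891100+0.873400+0.848000))/(1+1/80) = 8191/10000 ≈ 0.819100
step 8 [8y] bond c/1=3/80: DF=(841159/800000 − 3/80·(0.997500+0.948100+0.909900+0.891100+0.873400+0.848000+0.819100))/(1+3/80) = 3931/5000 ≈ 0.786200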